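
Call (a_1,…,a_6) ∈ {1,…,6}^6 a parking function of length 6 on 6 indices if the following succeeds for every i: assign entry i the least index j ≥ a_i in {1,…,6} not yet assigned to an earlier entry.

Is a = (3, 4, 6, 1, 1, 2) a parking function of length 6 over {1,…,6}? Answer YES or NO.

Rearranged: b = (1, 1, 2, 3, 4, 6).
  b_1=1 ≤ 1
  b_2=1 ≤ 2
  b_3=2 ≤ 3
  b_4=3 ≤ 4
  b_5=4 ≤ 5
  b_6=6 ≤ 6
All bounds hold ⇒ YES

YES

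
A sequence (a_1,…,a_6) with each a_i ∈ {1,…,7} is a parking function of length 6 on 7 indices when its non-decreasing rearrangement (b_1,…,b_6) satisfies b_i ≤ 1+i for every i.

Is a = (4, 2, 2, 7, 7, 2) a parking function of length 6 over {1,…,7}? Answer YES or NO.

Order a: b = (2, 2, 2, 4, 7, 7).
  b_1=2 ≤ 2
  b_2=2 ≤ 3
  b_3=2 ≤ 4
  b_4=4 ≤ 5
  b_5=7 > 6
  fails at i=5 ⇒ NO

NO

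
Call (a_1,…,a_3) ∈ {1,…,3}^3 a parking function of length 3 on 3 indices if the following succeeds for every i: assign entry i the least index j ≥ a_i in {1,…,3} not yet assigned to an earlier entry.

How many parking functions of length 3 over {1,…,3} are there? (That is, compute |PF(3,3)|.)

|PF(3,3)| = (4−3)·4^(3−1) = 1·16 = 16 [KW]
E.g. (3,1,2) → sorted (1,2,3): b_i ≤ i ∀i, a PF.

16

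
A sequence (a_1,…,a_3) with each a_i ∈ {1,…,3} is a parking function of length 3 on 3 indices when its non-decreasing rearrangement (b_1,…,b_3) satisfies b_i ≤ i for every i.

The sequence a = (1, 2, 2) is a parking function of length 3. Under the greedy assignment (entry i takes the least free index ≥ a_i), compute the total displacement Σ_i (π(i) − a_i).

Σπ(i) = 1+…+3 = 6; Σa = 1+2+2 = 5; disp = 6−5 = 1.

1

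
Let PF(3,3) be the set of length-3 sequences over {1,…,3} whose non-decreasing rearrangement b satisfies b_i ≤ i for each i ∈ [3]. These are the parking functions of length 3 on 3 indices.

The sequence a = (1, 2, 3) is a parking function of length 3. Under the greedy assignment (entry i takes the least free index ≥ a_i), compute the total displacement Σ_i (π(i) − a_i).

0

Σπ = 3·4/2 = 6 (π permutes [3]); Σa = 1+2+3 = 6; disp = 6−6 = 0.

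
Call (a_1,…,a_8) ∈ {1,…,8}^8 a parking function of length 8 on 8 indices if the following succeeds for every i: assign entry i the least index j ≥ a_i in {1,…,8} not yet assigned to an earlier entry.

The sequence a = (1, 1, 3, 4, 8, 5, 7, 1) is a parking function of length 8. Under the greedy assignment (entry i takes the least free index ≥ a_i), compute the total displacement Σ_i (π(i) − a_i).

Σπ = 8·9/2 = 36 (π permutes [8]); Σa = 1+1+3+4+8+5+7+1 = 30; disp = 36−30 = 6.

6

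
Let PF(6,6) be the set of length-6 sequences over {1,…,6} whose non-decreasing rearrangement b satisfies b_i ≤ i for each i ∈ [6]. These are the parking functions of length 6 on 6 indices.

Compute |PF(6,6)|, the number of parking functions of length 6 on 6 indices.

16807

Count = (6−6+1)·(6+1)^(6−1) = 1×16807 = 16807
One tuple (5,2,2,4,1,2) → sorted (1,2,2,2,4,5): b_i ≤ i ∀i, a PF.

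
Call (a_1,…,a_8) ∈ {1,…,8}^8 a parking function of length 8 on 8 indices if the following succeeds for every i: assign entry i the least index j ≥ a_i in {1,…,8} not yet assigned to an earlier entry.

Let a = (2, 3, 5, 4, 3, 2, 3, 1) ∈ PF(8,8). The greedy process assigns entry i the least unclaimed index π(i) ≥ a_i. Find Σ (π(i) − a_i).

13

Σπ = 8·9/2 = 36 (π permutes [8]); Σa = 2+3+5+4+3+2+3+1 = 23; disp = 36−23 = 13.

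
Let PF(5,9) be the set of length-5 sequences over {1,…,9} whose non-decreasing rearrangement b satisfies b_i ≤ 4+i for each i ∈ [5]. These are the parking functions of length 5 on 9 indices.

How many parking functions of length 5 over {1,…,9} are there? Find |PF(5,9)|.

|PF| = (9+1−5)·(9+1)^{5−1} = 5 · 10000 = 50000 (Pollak)
E.g. (8,3,8,7,5) → sorted (3,5,7,8,8): b_i ≤ 4+i ∀i, a PF.

50000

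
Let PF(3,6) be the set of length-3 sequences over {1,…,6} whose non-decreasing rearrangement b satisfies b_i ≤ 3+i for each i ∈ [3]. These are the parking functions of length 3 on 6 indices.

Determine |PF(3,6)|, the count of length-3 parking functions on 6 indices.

196

#PF = (7−3)·7^(3−1) = 4 · 49 = 196 [KW]
E.g. (6,1,4) → sorted (1,4,6): b_i ≤ 3+i ∀i, a PF.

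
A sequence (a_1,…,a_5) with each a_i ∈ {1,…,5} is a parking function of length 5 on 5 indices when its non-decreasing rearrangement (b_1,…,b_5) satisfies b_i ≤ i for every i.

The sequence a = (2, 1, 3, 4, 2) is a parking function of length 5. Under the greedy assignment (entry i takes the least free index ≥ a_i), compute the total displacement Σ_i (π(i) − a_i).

Σπ = 15 ({1..5} each once); Σa = 2+1+3+4+2 = 12; disp = 15−12 = 3.

3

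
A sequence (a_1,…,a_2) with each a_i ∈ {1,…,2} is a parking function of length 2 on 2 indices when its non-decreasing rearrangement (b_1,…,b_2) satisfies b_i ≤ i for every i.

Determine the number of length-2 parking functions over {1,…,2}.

3

#PF = (2−2+1)·(2+1)^(2−1) = 1·3 = 3 (Pollak)
Check (1,1) → sorted (1,1): b_i ≤ i ∀i, a PF.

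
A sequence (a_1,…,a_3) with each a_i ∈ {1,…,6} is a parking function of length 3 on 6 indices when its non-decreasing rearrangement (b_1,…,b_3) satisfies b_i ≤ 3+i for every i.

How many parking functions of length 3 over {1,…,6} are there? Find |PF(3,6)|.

|PF| = (7−3)·7^(3−1) = 4 · 49 = 196 (Pollak)
Example (4,3,5) → sorted (3,4,5): b_i ≤ 3+i ∀i, a PF.

196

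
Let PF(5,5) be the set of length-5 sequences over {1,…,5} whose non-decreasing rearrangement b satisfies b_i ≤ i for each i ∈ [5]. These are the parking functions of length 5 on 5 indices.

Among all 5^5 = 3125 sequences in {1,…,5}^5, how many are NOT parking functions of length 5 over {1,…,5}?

1829

|PF(5,5)| = (5−5+1)·(5+1)^(5−1) = 1 · 1296 = 1296
One tuple (5,5,5,3,3) → sorted (3,3,5,5,5): b_1=3>1, not a PF.
5^5 − 1296 = 3125 − 1296 = 1829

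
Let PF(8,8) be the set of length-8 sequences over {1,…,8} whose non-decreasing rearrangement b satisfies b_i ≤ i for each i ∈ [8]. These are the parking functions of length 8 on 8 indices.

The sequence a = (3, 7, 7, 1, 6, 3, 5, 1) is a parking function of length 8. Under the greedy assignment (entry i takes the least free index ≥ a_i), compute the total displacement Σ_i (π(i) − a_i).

3

Σπ = 36 ({1..8} each once); Σa = 3+7+7+1+6+3+5+1 = 33; disp = 36−33 = 3.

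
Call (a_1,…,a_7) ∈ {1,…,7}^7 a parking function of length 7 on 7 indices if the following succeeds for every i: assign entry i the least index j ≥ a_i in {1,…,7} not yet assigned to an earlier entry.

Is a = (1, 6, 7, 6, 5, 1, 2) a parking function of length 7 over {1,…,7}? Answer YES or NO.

NO

Sorted: b = (1, 1, 2, 5, 6, 6, 7).
  b_1=1 ≤ 1
  b_2=1 ≤ 2
  b_3=2 ≤ 3
  b_4=5 > 4
  fails at i=4 ⇒ NO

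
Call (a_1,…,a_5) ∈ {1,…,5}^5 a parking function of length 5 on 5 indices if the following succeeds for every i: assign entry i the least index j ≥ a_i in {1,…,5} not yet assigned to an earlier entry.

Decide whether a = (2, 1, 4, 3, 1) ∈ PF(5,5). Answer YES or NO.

YES

Sorted: b = (1, 1, 2, 3, 4).
  b_1=1 ≤ 1
  b_2=1 ≤ 2
  b_3=2 ≤ 3
  b_4=3 ≤ 4
  b_5=4 ≤ 5
All bounds hold ⇒ YES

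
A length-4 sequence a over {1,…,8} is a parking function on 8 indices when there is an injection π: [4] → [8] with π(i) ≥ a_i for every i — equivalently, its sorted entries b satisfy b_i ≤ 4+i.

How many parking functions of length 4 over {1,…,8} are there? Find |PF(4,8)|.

#PF = 5·9^3 = 5×729 = 3645 (Konheim–Weiss)
Check (6,5,1,5) → sorted (1,5,5,6): b_i ≤ 4+i ∀i, a PF.

3645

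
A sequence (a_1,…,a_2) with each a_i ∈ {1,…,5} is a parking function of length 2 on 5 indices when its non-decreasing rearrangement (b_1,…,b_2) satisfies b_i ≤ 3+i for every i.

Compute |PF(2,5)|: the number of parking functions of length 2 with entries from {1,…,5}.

|PF(2,5)| = (5−2+1)·(5+1)^(2−1) = 4×6 = 24
Example (1,1) → sorted (1,1): b_i ≤ 3+i ∀i, a PF.

24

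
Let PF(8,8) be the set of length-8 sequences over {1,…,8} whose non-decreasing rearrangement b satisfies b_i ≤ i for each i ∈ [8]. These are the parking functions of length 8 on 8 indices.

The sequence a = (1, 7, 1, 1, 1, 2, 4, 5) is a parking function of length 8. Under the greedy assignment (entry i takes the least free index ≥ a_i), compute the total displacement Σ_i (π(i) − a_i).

Σπ = 8·9/2 = 36 (π permutes [8]); Σa = 1+7+1+1+1+2+4+5 = 22; disp = 36−22 = 14.

14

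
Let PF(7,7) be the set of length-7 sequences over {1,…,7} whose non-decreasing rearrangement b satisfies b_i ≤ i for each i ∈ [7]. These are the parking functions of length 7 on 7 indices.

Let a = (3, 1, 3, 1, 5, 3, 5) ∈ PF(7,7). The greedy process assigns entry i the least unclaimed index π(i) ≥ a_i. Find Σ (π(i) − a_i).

Σπ = 7·8/2 = 28 (π permutes [7]); Σa = 3+1+3+1+5+3+5 = 21; disp = 28−21 = 7.

7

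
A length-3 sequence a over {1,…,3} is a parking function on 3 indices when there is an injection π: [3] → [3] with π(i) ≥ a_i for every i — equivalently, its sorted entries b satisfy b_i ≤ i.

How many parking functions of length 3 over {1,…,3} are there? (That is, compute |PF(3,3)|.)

16

Count = (4−3)·4^(3−1) = 1×16 = 16 (Pollak)
Example (1,2,1) → sorted (1,1,2): b_i ≤ i ∀i, a PF.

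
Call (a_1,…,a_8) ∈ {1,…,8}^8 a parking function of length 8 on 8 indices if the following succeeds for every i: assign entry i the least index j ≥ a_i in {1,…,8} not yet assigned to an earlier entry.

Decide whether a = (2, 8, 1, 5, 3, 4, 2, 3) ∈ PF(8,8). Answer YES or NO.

Sorted: b = (1, 2, 2, 3, 3, 4, 5, 8).
  b_1=1 ≤ 1
  b_2=2 ≤ 2
  b_3=2 ≤ 3
  b_4=3 ≤ 4
  b_5=3 ≤ 5
  b_6=4 ≤ 6
  b_7=5 ≤ 7
  b_8=8 ≤ 8
All bounds hold ⇒ YES

YES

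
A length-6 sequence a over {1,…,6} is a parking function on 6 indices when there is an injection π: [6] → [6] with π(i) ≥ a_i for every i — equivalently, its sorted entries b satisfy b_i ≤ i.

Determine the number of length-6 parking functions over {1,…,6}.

16807

|PF| = (6−6+1)·(6+1)^(6−1) = 1×16807 = 16807
One tuple (2,1,4,5,4,1) → sorted (1,1,2,4,4,5): b_i ≤ i ∀i, a PF.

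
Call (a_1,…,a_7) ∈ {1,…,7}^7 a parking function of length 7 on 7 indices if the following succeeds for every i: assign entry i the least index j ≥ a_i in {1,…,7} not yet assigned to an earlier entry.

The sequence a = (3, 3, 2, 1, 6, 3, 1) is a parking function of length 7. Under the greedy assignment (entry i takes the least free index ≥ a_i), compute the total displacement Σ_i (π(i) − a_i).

Σπ(i) = 1+…+7 = 28; Σa = 3+3+2+1+6+3+1 = 19; disp = 28−19 = 9.

9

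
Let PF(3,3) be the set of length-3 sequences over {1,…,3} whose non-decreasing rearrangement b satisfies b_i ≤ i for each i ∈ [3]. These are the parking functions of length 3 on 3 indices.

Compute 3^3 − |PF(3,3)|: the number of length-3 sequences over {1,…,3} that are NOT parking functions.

#PF = (3−3+1)·(3+1)^(3−1) = 1×16 = 16 (Konheim–Weiss)
Example (3,3,1) → sorted (1,3,3): b_2=3>2, not a PF.
So 27 − 16 = 11 fail.

11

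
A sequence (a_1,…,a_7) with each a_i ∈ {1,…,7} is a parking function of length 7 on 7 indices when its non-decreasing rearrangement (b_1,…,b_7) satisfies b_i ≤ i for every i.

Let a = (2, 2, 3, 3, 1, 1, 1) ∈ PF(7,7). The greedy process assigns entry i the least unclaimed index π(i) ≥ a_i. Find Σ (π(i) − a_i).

15

Σπ = 28 ({1..7} each once); Σa = 2+2+3+3+1+1+1 = 13; disp = 28−13 = 15.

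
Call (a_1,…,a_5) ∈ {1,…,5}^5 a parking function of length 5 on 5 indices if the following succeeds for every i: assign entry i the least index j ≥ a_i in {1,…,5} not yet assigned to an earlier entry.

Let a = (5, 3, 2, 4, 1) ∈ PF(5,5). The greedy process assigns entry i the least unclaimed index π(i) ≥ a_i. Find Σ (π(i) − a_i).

0

Σπ = 15 ({1..5} each once); Σa = 5+3+2+4+1 = 15; disp = 15−15 = 0.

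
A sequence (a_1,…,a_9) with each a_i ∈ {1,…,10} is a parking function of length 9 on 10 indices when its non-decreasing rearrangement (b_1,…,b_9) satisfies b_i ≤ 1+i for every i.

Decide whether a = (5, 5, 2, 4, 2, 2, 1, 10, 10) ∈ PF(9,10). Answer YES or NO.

NO

Order a: b = (1, 2, 2, 2, 4, 5, 5, 10, 10).
  b_1=1 ≤ 2
  b_2=2 ≤ 3
  b_3=2 ≤ 4
  b_4=2 ≤ 5
  b_5=4 ≤ 6
  b_6=5 ≤ 7
  b_7=5 ≤ 8
  b_8=10 > 9
  fails at i=8 ⇒ NO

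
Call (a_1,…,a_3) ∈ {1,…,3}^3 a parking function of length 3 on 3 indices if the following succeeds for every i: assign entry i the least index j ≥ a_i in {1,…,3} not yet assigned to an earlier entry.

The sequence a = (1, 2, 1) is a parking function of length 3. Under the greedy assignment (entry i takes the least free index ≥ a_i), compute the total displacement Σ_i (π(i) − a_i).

Σπ = 6 ({1..3} each once); Σa = 1+2+1 = 4; disp = 6−4 = 2.

2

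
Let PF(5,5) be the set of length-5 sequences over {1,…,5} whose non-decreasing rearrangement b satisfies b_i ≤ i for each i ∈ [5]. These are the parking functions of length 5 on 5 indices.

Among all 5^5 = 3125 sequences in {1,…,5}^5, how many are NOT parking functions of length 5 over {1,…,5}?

|PF(5,5)| = 1·6^4 = 1·1296 = 1296
One tuple (1,3,5,3,4) → sorted (1,3,3,4,5): b_2=3>2, not a PF.
5^5 − 1296 = 3125 − 1296 = 1829

1829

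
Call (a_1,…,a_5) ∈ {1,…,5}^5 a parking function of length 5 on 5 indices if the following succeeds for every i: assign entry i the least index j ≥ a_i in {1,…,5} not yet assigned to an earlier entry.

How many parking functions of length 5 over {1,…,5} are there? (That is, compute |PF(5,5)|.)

|PF| = 1·6^4 = 1·1296 = 1296 (Konheim–Weiss)
Check (1,1,5,1,2) → sorted (1,1,1,2,5): b_i ≤ i ∀i, a PF.

1296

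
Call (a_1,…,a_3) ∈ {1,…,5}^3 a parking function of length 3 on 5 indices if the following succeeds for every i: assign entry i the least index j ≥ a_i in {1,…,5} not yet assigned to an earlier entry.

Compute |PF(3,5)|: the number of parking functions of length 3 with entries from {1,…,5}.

|PF(3,5)| = (6−3)·6^(3−1) = 3 · 36 = 108 (Pollak)
E.g. (1,2,3) → sorted (1,2,3): b_i ≤ 2+i ∀i, a PF.

108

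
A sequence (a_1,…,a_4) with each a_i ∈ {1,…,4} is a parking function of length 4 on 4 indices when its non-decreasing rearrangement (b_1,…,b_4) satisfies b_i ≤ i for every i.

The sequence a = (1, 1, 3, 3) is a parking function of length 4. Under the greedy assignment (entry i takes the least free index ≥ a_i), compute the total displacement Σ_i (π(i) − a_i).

Σπ(i) = 1+…+4 = 10; Σa = 1+1+3+3 = 8; disp = 10−8 = 2.

2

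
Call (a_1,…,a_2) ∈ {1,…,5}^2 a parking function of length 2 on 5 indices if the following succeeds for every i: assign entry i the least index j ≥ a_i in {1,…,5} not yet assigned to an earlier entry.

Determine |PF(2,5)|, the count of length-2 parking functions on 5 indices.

|PF(2,5)| = (5−2+1)·(5+1)^(2−1) = 4·6 = 24 [KW]
Example (4,2) → sorted (2,4): b_i ≤ 3+i ∀i, a PF.

24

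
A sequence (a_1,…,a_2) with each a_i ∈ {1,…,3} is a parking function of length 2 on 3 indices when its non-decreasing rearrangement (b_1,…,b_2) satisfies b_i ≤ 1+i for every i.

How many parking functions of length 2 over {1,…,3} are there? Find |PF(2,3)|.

|PF| = (4−2)·4^(2−1) = 2·4 = 8 (Konheim–Weiss)
Example (1,3) → sorted (1,3): b_i ≤ 1+i ∀i, a PF.

8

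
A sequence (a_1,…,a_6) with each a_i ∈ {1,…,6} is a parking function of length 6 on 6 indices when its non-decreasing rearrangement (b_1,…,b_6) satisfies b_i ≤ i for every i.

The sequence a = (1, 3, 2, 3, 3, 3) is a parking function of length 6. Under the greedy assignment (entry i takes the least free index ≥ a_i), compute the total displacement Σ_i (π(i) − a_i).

6

Σπ = 21 ({1..6} each once); Σa = 1+3+2+3+3+3 = 15; disp = 21−15 = 6.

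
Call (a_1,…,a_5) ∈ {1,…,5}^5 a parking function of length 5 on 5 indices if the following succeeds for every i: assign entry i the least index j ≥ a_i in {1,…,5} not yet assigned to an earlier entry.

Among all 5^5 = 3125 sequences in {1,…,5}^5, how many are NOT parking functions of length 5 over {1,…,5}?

Count = 1·6^4 = 1·1296 = 1296 [KW]
Check (4,3,5,4,5) → sorted (3,4,4,5,5): b_1=3>1, not a PF.
Total 3125; non-PF = 3125−1296 = 1829

1829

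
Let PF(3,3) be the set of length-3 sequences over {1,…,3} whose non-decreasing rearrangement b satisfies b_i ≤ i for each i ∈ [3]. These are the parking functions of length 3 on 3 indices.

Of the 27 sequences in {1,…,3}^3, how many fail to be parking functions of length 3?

#PF = 1·4^2 = 1·16 = 16 (Konheim–Weiss)
Example (3,2,2) → sorted (2,2,3): b_1=2>1, not a PF.
So 27 − 16 = 11 fail.

11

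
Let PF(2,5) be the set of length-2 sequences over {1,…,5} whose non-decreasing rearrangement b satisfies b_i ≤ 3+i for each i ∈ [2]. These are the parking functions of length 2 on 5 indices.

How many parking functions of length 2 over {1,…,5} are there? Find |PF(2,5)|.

24

#PF = (6−2)·6^(2−1) = 4 · 6 = 24
Check (5,4) → sorted (4,5): b_i ≤ 3+i ∀i, a PF.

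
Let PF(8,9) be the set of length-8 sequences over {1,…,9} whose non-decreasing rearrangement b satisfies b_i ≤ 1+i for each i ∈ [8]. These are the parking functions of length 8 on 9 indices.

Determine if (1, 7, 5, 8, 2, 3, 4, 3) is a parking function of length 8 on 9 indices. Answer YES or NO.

YES

Rearranged: b = (1, 2, 3, 3, 4, 5, 7, 8).
  b_1=1 ≤ 2
  b_2=2 ≤ 3
  b_3=3 ≤ 4
  b_4=3 ≤ 5
  b_5=4 ≤ 6
  b_6=5 ≤ 7
  b_7=7 ≤ 8
  b_8=8 ≤ 9
All bounds hold ⇒ YES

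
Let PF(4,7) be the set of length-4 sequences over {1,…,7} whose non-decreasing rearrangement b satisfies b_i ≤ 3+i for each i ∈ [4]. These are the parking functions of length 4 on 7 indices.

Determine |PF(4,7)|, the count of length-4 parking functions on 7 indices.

2048

Count = 4·8^3 = 4×512 = 2048 [KW]
One tuple (6,4,5,4) → sorted (4,4,5,6): b_i ≤ 3+i ∀i, a PF.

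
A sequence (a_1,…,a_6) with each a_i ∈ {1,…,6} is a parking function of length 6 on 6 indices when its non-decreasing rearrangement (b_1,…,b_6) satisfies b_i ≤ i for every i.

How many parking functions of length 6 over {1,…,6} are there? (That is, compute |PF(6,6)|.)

16807

#PF = (6+1−6)·(6+1)^{6−1} = 1 · 16807 = 16807 (Konheim–Weiss)
E.g. (1,1,3,3,5,4) → sorted (1,1,3,3,4,5): b_i ≤ i ∀i, a PF.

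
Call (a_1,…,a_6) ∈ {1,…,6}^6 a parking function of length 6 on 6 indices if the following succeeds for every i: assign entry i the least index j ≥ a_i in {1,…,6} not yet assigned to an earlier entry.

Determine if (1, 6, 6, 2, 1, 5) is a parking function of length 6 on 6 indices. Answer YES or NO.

Order a: b = (1, 1, 2, 5, 6, 6).
  b_1=1 ≤ 1
  b_2=1 ≤ 2
  b_3=2 ≤ 3
  b_4=5 > 4
  fails at i=4 ⇒ NO

NO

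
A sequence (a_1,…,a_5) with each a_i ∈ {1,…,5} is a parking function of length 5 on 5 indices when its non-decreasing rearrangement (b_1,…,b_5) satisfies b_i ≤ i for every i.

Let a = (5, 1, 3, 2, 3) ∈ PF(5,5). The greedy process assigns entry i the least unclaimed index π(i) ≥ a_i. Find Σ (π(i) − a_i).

Σπ = 15 ({1..5} each once); Σa = 5+1+3+2+3 = 14; disp = 15−14 = 1.

1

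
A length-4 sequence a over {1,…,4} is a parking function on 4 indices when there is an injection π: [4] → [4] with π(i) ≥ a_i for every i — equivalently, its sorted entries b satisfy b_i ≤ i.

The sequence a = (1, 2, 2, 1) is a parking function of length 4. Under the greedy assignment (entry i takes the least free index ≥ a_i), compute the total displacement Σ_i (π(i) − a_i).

Σπ = 10 ({1..4} each once); Σa = 1+2+2+1 = 6; disp = 10−6 = 4.

4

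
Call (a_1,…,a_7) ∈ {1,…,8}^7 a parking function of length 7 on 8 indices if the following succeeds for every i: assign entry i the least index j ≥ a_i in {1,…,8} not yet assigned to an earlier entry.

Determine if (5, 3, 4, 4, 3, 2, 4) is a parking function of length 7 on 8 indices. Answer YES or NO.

Sorted: b = (2, 3, 3, 4, 4, 4, 5).
  b_1=2 ≤ 2
  b_2=3 ≤ 3
  b_3=3 ≤ 4
  b_4=4 ≤ 5
  b_5=4 ≤ 6
  b_6=4 ≤ 7
  b_7=5 ≤ 8
All bounds hold ⇒ YES

YES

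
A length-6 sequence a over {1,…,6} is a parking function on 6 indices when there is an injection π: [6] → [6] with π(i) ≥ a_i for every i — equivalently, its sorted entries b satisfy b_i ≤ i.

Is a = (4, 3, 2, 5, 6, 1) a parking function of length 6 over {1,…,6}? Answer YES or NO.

YES

Rearranged: b = (1, 2, 3, 4, 5, 6).
  b_1=1 ≤ 1
  b_2=2 ≤ 2
  b_3=3 ≤ 3
  b_4=4 ≤ 4
  b_5=5 ≤ 5
  b_6=6 ≤ 6
All bounds hold ⇒ YES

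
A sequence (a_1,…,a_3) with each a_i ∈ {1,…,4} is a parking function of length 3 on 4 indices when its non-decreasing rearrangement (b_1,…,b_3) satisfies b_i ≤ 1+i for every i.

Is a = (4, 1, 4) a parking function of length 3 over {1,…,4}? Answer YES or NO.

NO

Sorted: b = (1, 4, 4).
  b_1=1 ≤ 2
  b_2=4 > 3
  fails at i=2 ⇒ NO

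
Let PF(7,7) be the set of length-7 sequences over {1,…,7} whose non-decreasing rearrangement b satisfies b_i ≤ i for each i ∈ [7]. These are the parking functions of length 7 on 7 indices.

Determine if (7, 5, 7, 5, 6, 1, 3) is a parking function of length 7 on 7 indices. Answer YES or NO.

NO

Sorted: b = (1, 3, 5, 5, 6, 7, 7).
  b_1=1 ≤ 1
  b_2=3 > 2
  fails at i=2 ⇒ NO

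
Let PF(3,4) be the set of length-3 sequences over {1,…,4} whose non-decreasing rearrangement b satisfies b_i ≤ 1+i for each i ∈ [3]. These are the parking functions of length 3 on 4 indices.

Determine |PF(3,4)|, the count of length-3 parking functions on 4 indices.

Count = 2·5^2 = 2·25 = 50
One tuple (1,3,3) → sorted (1,3,3): b_i ≤ 1+i ∀i, a PF.

50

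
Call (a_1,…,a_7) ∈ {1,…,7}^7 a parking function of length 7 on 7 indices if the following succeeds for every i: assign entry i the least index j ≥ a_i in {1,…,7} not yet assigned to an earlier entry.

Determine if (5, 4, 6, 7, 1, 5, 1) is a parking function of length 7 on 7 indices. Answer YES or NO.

Rearranged: b = (1, 1, 4, 5, 5, 6, 7).
  b_1=1 ≤ 1
  b_2=1 ≤ 2
  b_3=4 > 3
  fails at i=3 ⇒ NO

NO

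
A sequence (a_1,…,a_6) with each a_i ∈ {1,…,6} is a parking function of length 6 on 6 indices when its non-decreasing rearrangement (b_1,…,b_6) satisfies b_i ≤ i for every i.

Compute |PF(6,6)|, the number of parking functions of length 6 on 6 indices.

16807

|PF| = (6+1−6)·(6+1)^{6−1} = 1 · 16807 = 16807 [KW]
E.g. (6,4,2,1,3,1) → sorted (1,1,2,3,4,6): b_i ≤ i ∀i, a PF.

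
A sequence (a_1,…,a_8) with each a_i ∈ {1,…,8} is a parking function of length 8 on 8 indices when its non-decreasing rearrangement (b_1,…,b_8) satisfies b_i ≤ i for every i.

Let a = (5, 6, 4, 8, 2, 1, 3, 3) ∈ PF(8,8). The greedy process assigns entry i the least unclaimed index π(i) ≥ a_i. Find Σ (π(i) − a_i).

4

Σπ = 8·9/2 = 36 (π permutes [8]); Σa = 5+6+4+8+2+1+3+3 = 32; disp = 36−32 = 4.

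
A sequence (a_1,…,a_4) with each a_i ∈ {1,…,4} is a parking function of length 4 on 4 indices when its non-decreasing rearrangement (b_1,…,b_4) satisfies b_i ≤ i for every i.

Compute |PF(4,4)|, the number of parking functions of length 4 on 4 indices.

Count = 1·5^3 = 1×125 = 125 (Pollak)
Example (3,2,1,1) → sorted (1,1,2,3): b_i ≤ i ∀i, a PF.

125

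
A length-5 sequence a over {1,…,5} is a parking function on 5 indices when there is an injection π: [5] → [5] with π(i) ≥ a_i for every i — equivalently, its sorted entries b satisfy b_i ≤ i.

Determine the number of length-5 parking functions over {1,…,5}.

1296

Count = (5−5+1)·(5+1)^(5−1) = 1×1296 = 1296
E.g. (1,4,1,1,3) → sorted (1,1,1,3,4): b_i ≤ i ∀i, a PF.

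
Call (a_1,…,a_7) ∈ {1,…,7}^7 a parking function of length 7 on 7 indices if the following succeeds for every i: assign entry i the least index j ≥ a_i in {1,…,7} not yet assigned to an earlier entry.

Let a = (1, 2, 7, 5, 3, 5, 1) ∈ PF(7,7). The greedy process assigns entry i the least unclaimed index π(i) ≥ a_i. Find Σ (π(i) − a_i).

4

Σπ = 28 ({1..7} each once); Σa = 1+2+7+5+3+5+1 = 24; disp = 28−24 = 4.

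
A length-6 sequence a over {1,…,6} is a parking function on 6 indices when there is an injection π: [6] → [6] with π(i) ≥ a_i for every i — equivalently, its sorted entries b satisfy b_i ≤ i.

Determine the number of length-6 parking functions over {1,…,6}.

|PF| = (6+1−6)·(6+1)^{6−1} = 1·16807 = 16807 [KW]
E.g. (4,5,4,2,1,2) → sorted (1,2,2,4,4,5): b_i ≤ i ∀i, a PF.

16807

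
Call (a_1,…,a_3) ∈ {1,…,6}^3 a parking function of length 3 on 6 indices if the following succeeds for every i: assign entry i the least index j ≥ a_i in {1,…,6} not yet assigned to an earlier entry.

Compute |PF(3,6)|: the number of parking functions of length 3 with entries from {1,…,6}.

Count = 4·7^2 = 4 · 49 = 196
Check (5,2,5) → sorted (2,5,5): b_i ≤ 3+i ∀i, a PF.

196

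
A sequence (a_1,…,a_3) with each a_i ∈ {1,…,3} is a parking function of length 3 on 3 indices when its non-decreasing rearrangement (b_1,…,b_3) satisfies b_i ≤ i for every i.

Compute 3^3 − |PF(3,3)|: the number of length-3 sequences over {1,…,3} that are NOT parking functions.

#PF = 1·4^2 = 1 · 16 = 16 (Pollak)
E.g. (3,3,2) → sorted (2,3,3): b_1=2>1, not a PF.
Total 27; non-PF = 27−16 = 11

11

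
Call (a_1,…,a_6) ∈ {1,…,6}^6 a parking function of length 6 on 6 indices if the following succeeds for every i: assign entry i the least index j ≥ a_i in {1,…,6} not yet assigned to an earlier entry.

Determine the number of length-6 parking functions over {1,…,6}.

|PF(6,6)| = (6+1−6)·(6+1)^{6−1} = 1·16807 = 16807 (Konheim–Weiss)
Example (1,3,1,3,3,1) → sorted (1,1,1,3,3,3): b_i ≤ i ∀i, a PF.

16807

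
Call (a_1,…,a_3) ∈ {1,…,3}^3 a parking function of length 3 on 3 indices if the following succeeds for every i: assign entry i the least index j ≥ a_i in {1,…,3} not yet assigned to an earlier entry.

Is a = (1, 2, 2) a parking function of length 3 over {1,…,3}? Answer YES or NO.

YES

Sorted: b = (1, 2, 2).
  b_1=1 ≤ 1
  b_2=2 ≤ 2
  b_3=2 ≤ 3
All bounds hold ⇒ YES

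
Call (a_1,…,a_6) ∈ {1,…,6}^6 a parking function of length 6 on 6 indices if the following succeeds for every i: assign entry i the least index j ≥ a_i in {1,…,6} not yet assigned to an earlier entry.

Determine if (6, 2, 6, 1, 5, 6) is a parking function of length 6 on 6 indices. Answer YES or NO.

NO

Rearranged: b = (1, 2, 5, 6, 6, 6).
  b_1=1 ≤ 1
  b_2=2 ≤ 2
  b_3=5 > 3
  fails at i=3 ⇒ NO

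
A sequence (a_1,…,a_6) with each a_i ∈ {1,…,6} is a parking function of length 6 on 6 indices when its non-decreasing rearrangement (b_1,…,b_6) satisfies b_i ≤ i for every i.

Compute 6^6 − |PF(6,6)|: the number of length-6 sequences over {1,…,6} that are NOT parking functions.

29849

|PF(6,6)| = (6−6+1)·(6+1)^(6−1) = 1·16807 = 16807 [KW]
Check (4,2,5,5,6,3) → sorted (2,3,4,5,5,6): b_1=2>1, not a PF.
Total 46656; non-PF = 46656−16807 = 29849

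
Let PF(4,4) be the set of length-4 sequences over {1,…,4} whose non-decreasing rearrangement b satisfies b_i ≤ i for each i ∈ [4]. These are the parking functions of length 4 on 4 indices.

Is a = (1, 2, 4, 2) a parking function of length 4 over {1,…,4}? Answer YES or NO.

Order a: b = (1, 2, 2, 4).
  b_1=1 ≤ 1
  b_2=2 ≤ 2
  b_3=2 ≤ 3
  b_4=4 ≤ 4
All bounds hold ⇒ YES

YES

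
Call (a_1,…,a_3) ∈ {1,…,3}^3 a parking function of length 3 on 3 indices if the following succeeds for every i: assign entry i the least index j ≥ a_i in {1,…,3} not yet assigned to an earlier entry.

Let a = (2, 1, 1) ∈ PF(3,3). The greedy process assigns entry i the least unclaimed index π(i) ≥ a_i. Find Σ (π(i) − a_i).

Σπ(i) = 1+…+3 = 6; Σa = 2+1+1 = 4; disp = 6−4 = 2.

2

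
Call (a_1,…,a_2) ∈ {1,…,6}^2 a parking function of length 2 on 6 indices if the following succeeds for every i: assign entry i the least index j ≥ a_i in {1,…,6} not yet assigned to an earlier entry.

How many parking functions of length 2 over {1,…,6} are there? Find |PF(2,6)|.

Count = (7−2)·7^(2−1) = 5×7 = 35 (Konheim–Weiss)
One tuple (5,5) → sorted (5,5): b_i ≤ 4+i ∀i, a PF.

35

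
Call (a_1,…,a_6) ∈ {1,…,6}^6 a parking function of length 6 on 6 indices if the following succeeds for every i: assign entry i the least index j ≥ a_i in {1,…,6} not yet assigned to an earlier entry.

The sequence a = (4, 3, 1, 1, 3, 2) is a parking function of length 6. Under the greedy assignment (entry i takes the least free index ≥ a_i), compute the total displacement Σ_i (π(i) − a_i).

7

Σπ = 21 ({1..6} each once); Σa = 4+3+1+1+3+2 = 14; disp = 21−14 = 7.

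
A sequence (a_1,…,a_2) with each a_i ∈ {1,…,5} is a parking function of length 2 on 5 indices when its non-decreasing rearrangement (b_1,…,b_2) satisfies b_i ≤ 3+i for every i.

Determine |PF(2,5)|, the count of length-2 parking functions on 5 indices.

|PF(2,5)| = (5−2+1)·(5+1)^(2−1) = 4·6 = 24 (Pollak)
Example (1,3) → sorted (1,3): b_i ≤ 3+i ∀i, a PF.

24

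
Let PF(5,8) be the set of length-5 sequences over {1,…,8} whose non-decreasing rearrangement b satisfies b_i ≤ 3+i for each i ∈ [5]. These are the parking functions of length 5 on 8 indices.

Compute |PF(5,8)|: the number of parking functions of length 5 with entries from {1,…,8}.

Count = (8−5+1)·(8+1)^(5−1) = 4·6561 = 26244 [KW]
One tuple (8,5,6,5,3) → sorted (3,5,5,6,8): b_i ≤ 3+i ∀i, a PF.

26244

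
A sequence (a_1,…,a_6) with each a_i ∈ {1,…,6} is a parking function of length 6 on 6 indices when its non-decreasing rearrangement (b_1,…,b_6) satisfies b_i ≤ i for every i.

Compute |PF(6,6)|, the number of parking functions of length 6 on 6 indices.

16807

#PF = (6+1−6)·(6+1)^{6−1} = 1·16807 = 16807
E.g. (2,2,4,4,1,3) → sorted (1,2,2,3,4,4): b_i ≤ i ∀i, a PF.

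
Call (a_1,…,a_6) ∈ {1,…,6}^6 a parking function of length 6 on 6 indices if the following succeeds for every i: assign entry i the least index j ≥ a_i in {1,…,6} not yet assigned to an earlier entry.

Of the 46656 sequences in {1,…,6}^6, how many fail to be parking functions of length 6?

29849

Count = (7−6)·7^(6−1) = 1×16807 = 16807
E.g. (6,4,6,6,3,2) → sorted (2,3,4,6,6,6): b_1=2>1, not a PF.
6^6 − 16807 = 46656 − 16807 = 29849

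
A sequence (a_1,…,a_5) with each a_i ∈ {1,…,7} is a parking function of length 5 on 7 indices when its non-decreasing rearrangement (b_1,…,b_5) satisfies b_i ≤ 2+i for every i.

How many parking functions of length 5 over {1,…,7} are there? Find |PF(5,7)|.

#PF = (7+1−5)·(7+1)^{5−1} = 3 · 4096 = 12288 (Pollak)
Check (2,7,5,2,3) → sorted (2,2,3,5,7): b_i ≤ 2+i ∀i, a PF.

12288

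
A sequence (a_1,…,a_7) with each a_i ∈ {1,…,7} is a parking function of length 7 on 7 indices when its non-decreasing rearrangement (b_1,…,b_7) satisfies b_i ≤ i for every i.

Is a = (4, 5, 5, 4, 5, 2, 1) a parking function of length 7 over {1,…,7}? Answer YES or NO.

NO

Rearranged: b = (1, 2, 4, 4, 5, 5, 5).
  b_1=1 ≤ 1
  b_2=2 ≤ 2
  b_3=4 > 3
  fails at i=3 ⇒ NO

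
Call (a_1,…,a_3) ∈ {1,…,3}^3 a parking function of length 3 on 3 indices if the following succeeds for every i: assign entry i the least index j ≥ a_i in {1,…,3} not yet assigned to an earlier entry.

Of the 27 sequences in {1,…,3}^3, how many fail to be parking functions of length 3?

11

|PF(3,3)| = (4−3)·4^(3−1) = 1×16 = 16 [KW]
Check (3,3,3) → sorted (3,3,3): b_1=3>1, not a PF.
So 27 − 16 = 11 fail.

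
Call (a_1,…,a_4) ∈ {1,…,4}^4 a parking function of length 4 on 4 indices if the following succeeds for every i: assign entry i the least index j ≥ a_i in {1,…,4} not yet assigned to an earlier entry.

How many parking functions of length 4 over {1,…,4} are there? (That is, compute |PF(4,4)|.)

Count = 1·5^3 = 1 · 125 = 125 (Konheim–Weiss)
E.g. (4,1,2,1) → sorted (1,1,2,4): b_i ≤ i ∀i, a PF.

125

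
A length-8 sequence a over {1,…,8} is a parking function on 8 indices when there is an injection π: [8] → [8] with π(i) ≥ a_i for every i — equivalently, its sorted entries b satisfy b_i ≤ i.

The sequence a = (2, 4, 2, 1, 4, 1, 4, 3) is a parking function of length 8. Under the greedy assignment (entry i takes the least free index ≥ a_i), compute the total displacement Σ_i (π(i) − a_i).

15

Σπ = 8·9/2 = 36 (π permutes [8]); Σa = 2+4+2+1+4+1+4+3 = 21; disp = 36−21 = 15.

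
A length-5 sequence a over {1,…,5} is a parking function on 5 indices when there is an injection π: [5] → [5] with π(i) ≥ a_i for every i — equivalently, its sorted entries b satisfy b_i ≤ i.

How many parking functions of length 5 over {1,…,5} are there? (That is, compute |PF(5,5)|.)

Count = 1·6^4 = 1·1296 = 1296
One tuple (1,5,1,1,4) → sorted (1,1,1,4,5): b_i ≤ i ∀i, a PF.

1296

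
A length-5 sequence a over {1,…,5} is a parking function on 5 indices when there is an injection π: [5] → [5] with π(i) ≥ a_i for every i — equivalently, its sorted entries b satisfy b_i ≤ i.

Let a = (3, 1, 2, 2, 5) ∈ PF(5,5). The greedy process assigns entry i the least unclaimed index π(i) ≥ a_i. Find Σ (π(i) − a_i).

Σπ = 5·6/2 = 15 (π permutes [5]); Σa = 3+1+2+2+5 = 13; disp = 15−13 = 2.

2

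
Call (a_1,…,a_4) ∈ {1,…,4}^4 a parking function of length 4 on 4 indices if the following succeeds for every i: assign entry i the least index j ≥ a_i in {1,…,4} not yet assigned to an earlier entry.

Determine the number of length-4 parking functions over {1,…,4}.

125

#PF = (5−4)·5^(4−1) = 1 · 125 = 125
Example (3,1,3,1) → sorted (1,1,3,3): b_i ≤ i ∀i, a PF.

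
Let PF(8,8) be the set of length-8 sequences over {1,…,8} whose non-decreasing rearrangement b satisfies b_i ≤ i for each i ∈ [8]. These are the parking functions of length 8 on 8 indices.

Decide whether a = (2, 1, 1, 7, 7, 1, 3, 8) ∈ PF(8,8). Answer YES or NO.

Order a: b = (1, 1, 1, 2, 3, 7, 7, 8).
  b_1=1 ≤ 1
  b_2=1 ≤ 2
  b_3=1 ≤ 3
  b_4=2 ≤ 4
  b_5=3 ≤ 5
  b_6=7 > 6
  fails at i=6 ⇒ NO

NO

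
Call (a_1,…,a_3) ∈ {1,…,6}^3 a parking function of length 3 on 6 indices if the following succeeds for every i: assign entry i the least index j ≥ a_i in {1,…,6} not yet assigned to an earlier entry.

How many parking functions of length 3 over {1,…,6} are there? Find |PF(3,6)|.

|PF(3,6)| = 4·7^2 = 4×49 = 196 (Pollak)
E.g. (4,2,5) → sorted (2,4,5): b_i ≤ 3+i ∀i, a PF.

196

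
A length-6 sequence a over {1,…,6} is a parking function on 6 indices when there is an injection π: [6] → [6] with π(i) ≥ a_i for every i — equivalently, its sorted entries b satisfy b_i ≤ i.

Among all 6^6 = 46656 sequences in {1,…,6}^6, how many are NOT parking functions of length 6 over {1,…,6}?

|PF| = (6−6+1)·(6+1)^(6−1) = 1×16807 = 16807
Check (3,2,2,6,2,4) → sorted (2,2,2,3,4,6): b_1=2>1, not a PF.
So 46656 − 16807 = 29849 fail.

29849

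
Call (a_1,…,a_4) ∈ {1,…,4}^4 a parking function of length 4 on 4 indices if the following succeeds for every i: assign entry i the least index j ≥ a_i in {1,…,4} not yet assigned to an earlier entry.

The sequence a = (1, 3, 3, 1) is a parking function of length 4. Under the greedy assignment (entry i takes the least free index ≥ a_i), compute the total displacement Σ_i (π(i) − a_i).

Σπ = 10 ({1..4} each once); Σa = 1+3+3+1 = 8; disp = 10−8 = 2.

2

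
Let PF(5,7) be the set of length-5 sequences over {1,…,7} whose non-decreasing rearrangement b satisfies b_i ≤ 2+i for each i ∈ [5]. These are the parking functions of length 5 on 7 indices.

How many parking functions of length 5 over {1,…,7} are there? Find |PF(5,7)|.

|PF(5,7)| = 3·8^4 = 3 · 4096 = 12288 (Konheim–Weiss)
E.g. (4,6,1,2,1) → sorted (1,1,2,4,6): b_i ≤ 2+i ∀i, a PF.

12288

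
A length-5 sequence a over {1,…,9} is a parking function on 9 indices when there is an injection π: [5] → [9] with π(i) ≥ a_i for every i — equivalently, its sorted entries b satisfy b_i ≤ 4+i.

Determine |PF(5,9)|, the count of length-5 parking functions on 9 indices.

#PF = (10−5)·10^(5−1) = 5 · 10000 = 50000 (Pollak)
Check (1,6,6,2,7) → sorted (1,2,6,6,7): b_i ≤ 4+i ∀i, a PF.

50000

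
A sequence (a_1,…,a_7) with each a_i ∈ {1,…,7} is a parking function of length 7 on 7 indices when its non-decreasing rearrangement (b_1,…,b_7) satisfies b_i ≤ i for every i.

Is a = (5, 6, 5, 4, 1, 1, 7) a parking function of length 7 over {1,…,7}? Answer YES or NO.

Sorted: b = (1, 1, 4, 5, 5, 6, 7).
  b_1=1 ≤ 1
  b_2=1 ≤ 2
  b_3=4 > 3
  fails at i=3 ⇒ NO

NO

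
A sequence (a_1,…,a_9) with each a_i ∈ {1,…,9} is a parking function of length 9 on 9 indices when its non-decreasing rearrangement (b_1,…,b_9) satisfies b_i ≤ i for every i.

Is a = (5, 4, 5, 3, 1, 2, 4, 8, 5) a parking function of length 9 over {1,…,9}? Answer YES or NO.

Sorted: b = (1, 2, 3, 4, 4, 5, 5, 5, 8).
  b_1=1 ≤ 1
  b_2=2 ≤ 2
  b_3=3 ≤ 3
  b_4=4 ≤ 4
  b_5=4 ≤ 5
  b_6=5 ≤ 6
  b_7=5 ≤ 7
  b_8=5 ≤ 8
  b_9=8 ≤ 9
All bounds hold ⇒ YES

YES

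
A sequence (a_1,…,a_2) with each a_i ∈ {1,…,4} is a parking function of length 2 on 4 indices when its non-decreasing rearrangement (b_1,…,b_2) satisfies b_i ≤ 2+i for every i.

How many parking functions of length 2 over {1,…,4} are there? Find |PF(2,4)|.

15

|PF| = (5−2)·5^(2−1) = 3×5 = 15 (Pollak)
One tuple (4,1) → sorted (1,4): b_i ≤ 2+i ∀i, a PF.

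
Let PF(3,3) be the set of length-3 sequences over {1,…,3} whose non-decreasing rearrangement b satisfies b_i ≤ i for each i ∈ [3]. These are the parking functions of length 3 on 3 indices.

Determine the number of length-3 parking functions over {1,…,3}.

16

Count = 1·4^2 = 1·16 = 16 (Pollak)
One tuple (1,2,1) → sorted (1,1,2): b_i ≤ i ∀i, a PF.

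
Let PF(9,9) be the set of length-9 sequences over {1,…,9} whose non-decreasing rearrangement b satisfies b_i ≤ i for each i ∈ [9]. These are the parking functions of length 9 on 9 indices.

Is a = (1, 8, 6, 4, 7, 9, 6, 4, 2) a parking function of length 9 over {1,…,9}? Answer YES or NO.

NO

Sorted: b = (1, 2, 4, 4, 6, 6, 7, 8, 9).
  b_1=1 ≤ 1
  b_2=2 ≤ 2
  b_3=4 > 3
  fails at i=3 ⇒ NO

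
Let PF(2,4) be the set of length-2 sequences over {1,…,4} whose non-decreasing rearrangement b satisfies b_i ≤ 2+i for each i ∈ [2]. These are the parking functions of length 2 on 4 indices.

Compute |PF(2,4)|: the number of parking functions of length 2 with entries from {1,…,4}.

#PF = (5−2)·5^(2−1) = 3×5 = 15 [KW]
E.g. (4,2) → sorted (2,4): b_i ≤ 2+i ∀i, a PF.

15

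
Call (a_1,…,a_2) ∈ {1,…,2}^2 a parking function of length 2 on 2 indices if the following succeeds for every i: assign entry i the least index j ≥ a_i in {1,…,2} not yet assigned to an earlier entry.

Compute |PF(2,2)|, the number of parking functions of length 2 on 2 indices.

|PF(2,2)| = (2+1−2)·(2+1)^{2−1} = 1×3 = 3
One tuple (2,1) → sorted (1,2): b_i ≤ i ∀i, a PF.

3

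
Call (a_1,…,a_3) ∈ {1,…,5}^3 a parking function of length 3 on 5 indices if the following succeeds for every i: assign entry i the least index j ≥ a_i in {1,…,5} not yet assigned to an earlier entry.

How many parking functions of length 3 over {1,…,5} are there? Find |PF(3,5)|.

108

#PF = (5−3+1)·(5+1)^(3−1) = 3×36 = 108 (Pollak)
Example (3,5,3) → sorted (3,3,5): b_i ≤ 2+i ∀i, a PF.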